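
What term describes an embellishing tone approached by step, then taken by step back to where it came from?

Neighbor tone.

Approach: by step. Departure: by step in the opposite direction, back to the starting pitch.
Stepwise on both sides but reversing to return to the same chord tone — a neighbor tone. (Had it continued onward in the same direction it would be a passing tone instead.)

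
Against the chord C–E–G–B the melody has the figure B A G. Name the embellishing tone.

The harmony at that moment is C major seventh chord (C, E, G, B); A is not a chord tone.
It is approached by step down from B and left by step down to G.
Step in, step out in the same direction — a passing tone.

A is a passing tone.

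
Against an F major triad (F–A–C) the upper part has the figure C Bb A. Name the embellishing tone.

The harmony at that moment is F major triad (F, A, C); Bb is not a chord tone.
It is approached by step down from C and left by step down to A.
Step in, step out in the same direction — a passing tone.

Bb is a passing tone.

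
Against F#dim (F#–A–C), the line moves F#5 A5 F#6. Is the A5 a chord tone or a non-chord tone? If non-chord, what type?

Chord tone (the third of F# diminished triad).

F# diminished triad contains F#, A, C; A is the third, so it is a chord tone.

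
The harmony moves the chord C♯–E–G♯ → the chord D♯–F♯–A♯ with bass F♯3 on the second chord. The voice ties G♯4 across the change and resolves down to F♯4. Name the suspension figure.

At the second chord the bass is F♯3. The suspended G♯4 lies a ninth above the bass; after resolving down by step to F♯4, the interval above the bass becomes an octave.
Suspension figures are named by those two intervals: 9–8.

9–8 suspension.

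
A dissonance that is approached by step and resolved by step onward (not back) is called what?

Passing tone.

Approach: by step. Departure: by step, continuing in the same direction.
Stepwise on both sides with no change of direction means the note fills in the space between two different chord tones — a passing tone. (Had it turned back to its starting note it would be a neighbor tone instead.)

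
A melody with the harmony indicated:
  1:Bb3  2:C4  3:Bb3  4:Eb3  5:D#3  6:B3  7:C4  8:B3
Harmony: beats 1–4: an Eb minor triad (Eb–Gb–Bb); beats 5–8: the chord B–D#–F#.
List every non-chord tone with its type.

The harmony at that moment is Eb minor triad (Eb, Gb, Bb); C4 is not a chord tone.
It is approached by step up from Bb3 and left by step down to Bb3.
Step away and step back to the same note — a neighbor tone (upper neighbor).
The harmony at that moment is B major triad (B, D#, F#); C4 is not a chord tone.
It is approached by step up from B3 and left by step down to B3.
Step away and step back to the same note — a neighbor tone (upper neighbor).

C4 (beat 2) — neighbor tone; C4 (beat 7) — neighbor tone.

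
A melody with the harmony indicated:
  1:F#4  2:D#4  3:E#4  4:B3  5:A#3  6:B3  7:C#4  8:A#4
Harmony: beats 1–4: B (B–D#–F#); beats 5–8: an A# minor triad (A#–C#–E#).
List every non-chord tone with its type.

E#4 (beat 3) — escape tone; B3 (beat 6) — passing tone.

The harmony at that moment is B major triad (B, D#, F#); E#4 is not a chord tone.
It is approached by step up from D#4 and left by leap down to B3.
Step in, leap out — an escape tone.
The harmony at that moment is A# minor triad (A#, C#, E#); B3 is not a chord tone.
It is approached by step up from A#3 and left by step up to C#4.
Step in, step out in the same direction — a passing tone.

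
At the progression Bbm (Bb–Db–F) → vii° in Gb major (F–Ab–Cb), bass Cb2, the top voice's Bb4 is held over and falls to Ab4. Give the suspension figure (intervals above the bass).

7–6 suspension.

At the second chord the bass is Cb2. The suspended Bb4 lies a seventh above the bass; after resolving down by step to Ab4, the interval above the bass becomes a sixth.
Suspension figures are named by those two intervals: 7–6.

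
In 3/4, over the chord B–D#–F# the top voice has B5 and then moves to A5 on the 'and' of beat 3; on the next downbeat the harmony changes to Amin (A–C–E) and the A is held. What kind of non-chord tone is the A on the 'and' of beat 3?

Anticipation.

The harmony at that moment is B major triad (B, D#, F#); A5 is not a chord tone.
It is approached by step down from B5 and then sustained as the same pitch into the next harmony.
Arriving early and becoming a chord tone when the harmony changes — an anticipation.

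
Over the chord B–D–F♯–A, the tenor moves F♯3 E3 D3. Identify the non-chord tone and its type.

The harmony at that moment is B minor seventh chord (B, D, F♯, A); E3 is not a chord tone.
It is approached by step down from F♯3 and left by step down to D3.
Step in, step out in the same direction — a passing tone.

E3 is a passing tone.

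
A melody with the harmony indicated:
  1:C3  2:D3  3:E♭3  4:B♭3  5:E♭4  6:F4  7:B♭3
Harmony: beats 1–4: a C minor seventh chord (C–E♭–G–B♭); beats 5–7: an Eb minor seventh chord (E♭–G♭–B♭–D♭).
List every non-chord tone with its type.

The harmony at that moment is C minor seventh chord (C, E♭, G, B♭); D3 is not a chord tone.
It is approached by step up from C3 and left by step up to E♭3.
Step in, step out in the same direction — a passing tone.
The harmony at that moment is E♭ minor seventh chord (E♭, G♭, B♭, D♭); F4 is not a chord tone.
It is approached by step up from E♭4 and left by leap down to B♭3.
Step in, leap out — an escape tone.

D3 (beat 2) — passing tone; F4 (beat 6) — escape tone.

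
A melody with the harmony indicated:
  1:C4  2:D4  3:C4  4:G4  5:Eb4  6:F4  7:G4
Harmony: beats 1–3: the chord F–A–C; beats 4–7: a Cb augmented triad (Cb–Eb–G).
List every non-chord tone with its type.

D4 (beat 2) — neighbor tone; F4 (beat 6) — passing tone.

The harmony at that moment is F major triad (F, A, C); D4 is not a chord tone.
It is approached by step up from C4 and left by step down to C4.
Step away and step back to the same note — a neighbor tone (upper neighbor).
The harmony at that moment is Cb augmented triad (Cb, Eb, G); F4 is not a chord tone.
It is approached by step up from Eb4 and left by step up to G4.
Step in, step out in the same direction — a passing tone.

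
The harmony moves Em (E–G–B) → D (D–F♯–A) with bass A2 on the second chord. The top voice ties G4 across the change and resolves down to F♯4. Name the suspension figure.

7–6 suspension.

At the second chord the bass is A2. The suspended G4 lies a seventh above the bass; after resolving down by step to F♯4, the interval above the bass becomes a sixth.
Suspension figures are named by those two intervals: 7–6.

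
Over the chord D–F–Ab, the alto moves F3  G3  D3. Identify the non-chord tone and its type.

The harmony at that moment is D diminished triad (D, F, Ab); G3 is not a chord tone.
It is approached by step up from F3 and left by leap down to D3.
Step in, leap out — an escape tone.

G3 is an escape tone.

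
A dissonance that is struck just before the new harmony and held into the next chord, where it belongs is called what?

Approach: ahead of the chord change (typically by step), so it is dissonant against the current harmony. Departure: none — the same pitch is restated or held and is a chord tone of the new harmony.
Dissonant first, consonant once the harmony catches up: the note simply arrives early — an anticipation. (The reverse timing, consonant first and dissonant after the change, would be a suspension or retardation.)

Anticipation.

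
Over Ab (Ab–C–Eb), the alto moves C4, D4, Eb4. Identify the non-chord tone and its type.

D4 is a passing tone.

The harmony at that moment is Ab major triad (Ab, C, Eb); D4 is not a chord tone.
It is approached by step up from C4 and left by step up to Eb4.
Step in, step out in the same direction — a passing tone.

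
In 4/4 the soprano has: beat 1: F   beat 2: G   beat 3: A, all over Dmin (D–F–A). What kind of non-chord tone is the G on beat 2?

Passing tone.

The harmony at that moment is D minor triad (D, F, A); G is not a chord tone.
It is approached by step up from F and left by step up to A.
Step in, step out in the same direction — a passing tone.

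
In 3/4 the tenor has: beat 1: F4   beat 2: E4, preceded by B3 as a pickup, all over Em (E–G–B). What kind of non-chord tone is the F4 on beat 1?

The harmony at that moment is E minor triad (E, G, B); F4 is not a chord tone.
It is approached by leap up from B3 and left by step down to E4.
Leap in, step out, metrically accented — an appoggiatura.

Appoggiatura.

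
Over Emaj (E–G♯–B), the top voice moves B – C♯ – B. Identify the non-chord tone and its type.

C♯ is a neighbor tone.

The harmony at that moment is E major triad (E, G♯, B); C♯ is not a chord tone.
It is approached by step up from B and left by step down to B.
Step away and step back to the same note — a neighbor tone (upper neighbor).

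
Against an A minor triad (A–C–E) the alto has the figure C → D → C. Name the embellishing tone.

The harmony at that moment is A minor triad (A, C, E); D is not a chord tone.
It is approached by step up from C and left by step down to C.
Step away and step back to the same note — a neighbor tone (upper neighbor).

D is a neighbor tone.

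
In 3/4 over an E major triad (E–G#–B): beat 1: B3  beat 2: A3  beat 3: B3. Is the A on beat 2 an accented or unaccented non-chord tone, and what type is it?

Unaccented neighbor tone.

The harmony at that moment is E major triad (E, G#, B); A3 is not a chord tone.
It is approached by step down from B3 and left by step up to B3.
Step away and step back to the same note — a neighbor tone (lower neighbor).
It falls on a weak beat, so it is unaccented.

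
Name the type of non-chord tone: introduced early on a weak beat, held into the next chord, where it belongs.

Anticipation.

Approach: ahead of the chord change (typically by step), so it is dissonant against the current harmony. Departure: none — the same pitch is restated or held and is a chord tone of the new harmony.
Dissonant first, consonant once the harmony catches up: the note simply arrives early — an anticipation. (The reverse timing, consonant first and dissonant after the change, would be a suspension or retardation.)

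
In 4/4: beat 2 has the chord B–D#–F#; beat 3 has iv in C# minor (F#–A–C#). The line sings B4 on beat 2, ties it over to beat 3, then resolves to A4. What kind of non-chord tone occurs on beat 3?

The harmony at that moment is F# minor triad (F#, A, C#); B4 is not a chord tone.
It is held over (the same pitch as the preceding B4) and left by step down to A4.
Held over from the previous chord and resolving down by step — a suspension.

Suspension.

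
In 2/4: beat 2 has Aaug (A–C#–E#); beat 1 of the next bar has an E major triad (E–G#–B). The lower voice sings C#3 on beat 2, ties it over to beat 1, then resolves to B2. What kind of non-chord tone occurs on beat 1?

Suspension.

The harmony at that moment is E major triad (E, G#, B); C#3 is not a chord tone.
It is held over (the same pitch as the preceding C#3) and left by step down to B2.
Held over from the previous chord and resolving down by step — a suspension.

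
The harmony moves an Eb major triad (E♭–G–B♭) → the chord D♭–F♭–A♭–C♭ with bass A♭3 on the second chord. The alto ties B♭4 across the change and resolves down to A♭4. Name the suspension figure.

9–8 suspension.

At the second chord the bass is A♭3. The suspended B♭4 lies a ninth above the bass; after resolving down by step to A♭4, the interval above the bass becomes an octave.
Suspension figures are named by those two intervals: 9–8.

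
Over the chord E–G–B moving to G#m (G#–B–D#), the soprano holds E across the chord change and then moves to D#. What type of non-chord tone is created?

E is a suspension.

The harmony at that moment is G# minor triad (G#, B, D#); E is not a chord tone.
It is held over (the same pitch as the preceding E) and left by step down to D#.
Held over from the previous chord and resolving down by step — a suspension.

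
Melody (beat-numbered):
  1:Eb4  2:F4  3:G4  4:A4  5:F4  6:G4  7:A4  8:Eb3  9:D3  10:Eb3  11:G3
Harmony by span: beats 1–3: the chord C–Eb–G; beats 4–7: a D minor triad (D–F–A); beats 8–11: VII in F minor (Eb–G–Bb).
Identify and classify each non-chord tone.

F4 (beat 2) — passing tone; G4 (beat 6) — passing tone; D3 (beat 9) — neighbor tone.

The harmony at that moment is C minor triad (C, Eb, G); F4 is not a chord tone.
It is approached by step up from Eb4 and left by step up to G4.
Step in, step out in the same direction — a passing tone.
The harmony at that moment is D minor triad (D, F, A); G4 is not a chord tone.
It is approached by step up from F4 and left by step up to A4.
Step in, step out in the same direction — a passing tone.
The harmony at that moment is Eb major triad (Eb, G, Bb); D3 is not a chord tone.
It is approached by step down from Eb3 and left by step up to Eb3.
Step away and step back to the same note — a neighbor tone (lower neighbor).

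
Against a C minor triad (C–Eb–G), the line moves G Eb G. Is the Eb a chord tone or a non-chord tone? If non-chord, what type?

Chord tone (the third of C minor triad).

C minor triad contains C, Eb, G; Eb is the third, so it is a chord tone.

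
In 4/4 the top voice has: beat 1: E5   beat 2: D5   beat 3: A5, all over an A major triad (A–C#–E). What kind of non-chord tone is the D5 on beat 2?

The harmony at that moment is A major triad (A, C#, E); D5 is not a chord tone.
It is approached by step down from E5 and left by leap up to A5.
Step in, leap out, on a weak beat — an escape tone.

Escape tone.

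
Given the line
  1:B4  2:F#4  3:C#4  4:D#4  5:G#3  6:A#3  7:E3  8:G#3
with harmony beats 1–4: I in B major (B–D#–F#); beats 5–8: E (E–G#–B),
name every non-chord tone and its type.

The harmony at that moment is B major triad (B, D#, F#); C#4 is not a chord tone.
It is approached by leap down from F#4 and left by step up to D#4.
Leap in, step out — an appoggiatura.
The harmony at that moment is E major triad (E, G#, B); A#3 is not a chord tone.
It is approached by step up from G#3 and left by leap down to E3.
Step in, leap out — an escape tone.

C#4 (beat 3) — appoggiatura; A#3 (beat 6) — escape tone.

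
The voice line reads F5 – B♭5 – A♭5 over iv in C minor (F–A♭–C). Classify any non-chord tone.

B♭5 is an appoggiatura.

The harmony at that moment is F minor triad (F, A♭, C); B♭5 is not a chord tone.
It is approached by leap up from F5 and left by step down to A♭5.
Leap in, step out — an appoggiatura.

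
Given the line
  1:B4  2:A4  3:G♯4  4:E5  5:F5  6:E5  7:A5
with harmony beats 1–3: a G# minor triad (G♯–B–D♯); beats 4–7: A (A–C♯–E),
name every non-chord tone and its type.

The harmony at that moment is G♯ minor triad (G♯, B, D♯); A4 is not a chord tone.
It is approached by step down from B4 and left by step down to G♯4.
Step in, step out in the same direction — a passing tone.
The harmony at that moment is A major triad (A, C♯, E); F5 is not a chord tone.
It is approached by step up from E5 and left by step down to E5.
Step away and step back to the same note — a neighbor tone (upper neighbor).

A4 (beat 2) — passing tone; F5 (beat 5) — neighbor tone.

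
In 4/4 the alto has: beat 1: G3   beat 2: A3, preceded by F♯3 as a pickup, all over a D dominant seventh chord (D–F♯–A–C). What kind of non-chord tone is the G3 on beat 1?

The harmony at that moment is D dominant seventh chord (D, F♯, A, C); G3 is not a chord tone.
It is approached by step up from F♯3 and left by step up to A3.
Step in, step out in the same direction — a passing tone.

Passing tone.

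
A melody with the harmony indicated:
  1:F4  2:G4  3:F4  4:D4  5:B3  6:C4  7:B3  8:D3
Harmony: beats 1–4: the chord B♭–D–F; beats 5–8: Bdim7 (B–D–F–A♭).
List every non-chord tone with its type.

The harmony at that moment is B♭ major triad (B♭, D, F); G4 is not a chord tone.
It is approached by step up from F4 and left by step down to F4.
Step away and step back to the same note — a neighbor tone (upper neighbor).
The harmony at that moment is B diminished seventh chord (B, D, F, A♭); C4 is not a chord tone.
It is approached by step up from B3 and left by step down to B3.
Step away and step back to the same note — a neighbor tone (upper neighbor).

G4 (beat 2) — neighbor tone; C4 (beat 6) — neighbor tone.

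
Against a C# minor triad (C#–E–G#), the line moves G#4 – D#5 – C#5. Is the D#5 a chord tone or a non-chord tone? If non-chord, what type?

The harmony at that moment is C# minor triad (C#, E, G#); D#5 is not a chord tone.
It is approached by leap up from G#4 and left by step down to C#5.
Leap in, step out — an appoggiatura.

Non-chord tone — an appoggiatura.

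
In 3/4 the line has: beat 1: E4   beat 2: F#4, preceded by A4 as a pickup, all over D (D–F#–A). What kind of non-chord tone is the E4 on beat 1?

The harmony at that moment is D major triad (D, F#, A); E4 is not a chord tone.
It is approached by leap down from A4 and left by step up to F#4.
Leap in, step out, metrically accented — an appoggiatura.

Appoggiatura.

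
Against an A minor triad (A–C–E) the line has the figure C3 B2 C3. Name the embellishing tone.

B2 is a neighbor tone.

The harmony at that moment is A minor triad (A, C, E); B2 is not a chord tone.
It is approached by step down from C3 and left by step up to C3.
Step away and step back to the same note — a neighbor tone (lower neighbor).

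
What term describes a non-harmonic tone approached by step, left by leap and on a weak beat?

Approach: by step. Departure: by leap. Metric position: weak.
Step in, leap out, from a weak position — an escape tone (échappée). (It is the mirror image of the appoggiatura, which leaps in and steps out on a strong beat.)

Escape tone.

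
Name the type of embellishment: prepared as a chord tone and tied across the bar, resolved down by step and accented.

Approach: by preparation — the pitch is first a chord tone, then held (tied or repeated) while the harmony changes under it. Departure: down by step. Metric position: strong.
A prepared dissonance that resolves downward by step — a suspension. (The same figure resolving upward would be a retardation.)

Suspension.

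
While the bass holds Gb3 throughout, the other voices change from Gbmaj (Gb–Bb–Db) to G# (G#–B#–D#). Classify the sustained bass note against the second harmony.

Pedal tone (pedal point).

The harmony at that moment is G# major triad (G#, B#, D#); Gb3 is not a chord tone.
It is held over (the same pitch as the preceding Gb3) and then sustained as the same pitch into the next harmony.
Sustained through a change of harmony — a pedal tone.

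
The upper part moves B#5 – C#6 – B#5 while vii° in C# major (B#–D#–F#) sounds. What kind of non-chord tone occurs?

The harmony at that moment is B# diminished triad (B#, D#, F#); C#6 is not a chord tone.
It is approached by step up from B#5 and left by step down to B#5.
Step away and step back to the same note — a neighbor tone (upper neighbor).

C#6 is a neighbor tone.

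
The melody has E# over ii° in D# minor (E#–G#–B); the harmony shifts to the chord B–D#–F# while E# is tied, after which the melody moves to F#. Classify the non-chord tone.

E# is a retardation.

The harmony at that moment is B major triad (B, D#, F#); E# is not a chord tone.
It is held over (the same pitch as the preceding E#) and left by step up to F#.
Held over from the previous chord and resolving up by step — a retardation.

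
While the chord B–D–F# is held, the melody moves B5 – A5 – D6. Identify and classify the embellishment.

The harmony at that moment is B minor triad (B, D, F#); A5 is not a chord tone.
It is approached by step down from B5 and left by leap up to D6.
Step in, leap out — an escape tone.

A5 is an escape tone.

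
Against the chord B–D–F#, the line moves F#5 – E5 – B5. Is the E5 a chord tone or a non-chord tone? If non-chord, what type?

The harmony at that moment is B minor triad (B, D, F#); E5 is not a chord tone.
It is approached by step down from F#5 and left by leap up to B5.
Step in, leap out — an escape tone.

Non-chord tone — an escape tone.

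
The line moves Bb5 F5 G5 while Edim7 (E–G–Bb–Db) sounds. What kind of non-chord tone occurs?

The harmony at that moment is E diminished seventh chord (E, G, Bb, Db); F5 is not a chord tone.
It is approached by leap down from Bb5 and left by step up to G5.
Leap in, step out — an appoggiatura.

F5 is an appoggiatura.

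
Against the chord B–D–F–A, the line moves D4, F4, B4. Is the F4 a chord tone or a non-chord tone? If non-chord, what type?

B half-diminished seventh chord contains B, D, F, A; F is the fifth, so it is a chord tone.

Chord tone (the fifth of B half-diminished seventh chord).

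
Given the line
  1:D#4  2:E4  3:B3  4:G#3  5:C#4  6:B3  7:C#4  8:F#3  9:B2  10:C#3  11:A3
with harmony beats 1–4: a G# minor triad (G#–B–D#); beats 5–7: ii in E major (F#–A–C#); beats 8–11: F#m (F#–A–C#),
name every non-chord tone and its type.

E4 (beat 2) — escape tone; B3 (beat 6) — neighbor tone; B2 (beat 9) — appoggiatura.

The harmony at that moment is G# minor triad (G#, B, D#); E4 is not a chord tone.
It is approached by step up from D#4 and left by leap down to B3.
Step in, leap out — an escape tone.
The harmony at that moment is F# minor triad (F#, A, C#); B3 is not a chord tone.
It is approached by step down from C#4 and left by step up to C#4.
Step away and step back to the same note — a neighbor tone (lower neighbor).
The harmony at that moment is F# minor triad (F#, A, C#); B2 is not a chord tone.
It is approached by leap down from F#3 and left by step up to C#3.
Leap in, step out — an appoggiatura.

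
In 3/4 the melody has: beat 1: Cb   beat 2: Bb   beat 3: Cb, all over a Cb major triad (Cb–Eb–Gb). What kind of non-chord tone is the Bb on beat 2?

The harmony at that moment is Cb major triad (Cb, Eb, Gb); Bb is not a chord tone.
It is approached by step down from Cb and left by step up to Cb.
Step away and step back to the same note — a neighbor tone (lower neighbor).

Lower neighbor tone.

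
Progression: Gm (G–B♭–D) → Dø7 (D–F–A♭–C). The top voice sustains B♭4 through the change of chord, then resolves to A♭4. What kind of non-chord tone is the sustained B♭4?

The harmony at that moment is D half-diminished seventh chord (D, F, A♭, C); B♭4 is not a chord tone.
It is held over (the same pitch as the preceding B♭4) and left by step down to A♭4.
Held over from the previous chord and resolving down by step — a suspension.

B♭4 is a suspension.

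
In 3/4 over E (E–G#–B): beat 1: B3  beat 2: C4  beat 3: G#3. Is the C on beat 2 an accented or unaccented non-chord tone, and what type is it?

The harmony at that moment is E major triad (E, G#, B); C4 is not a chord tone.
It is approached by step up from B3 and left by leap down to G#3.
Step in, leap out — an escape tone.
It falls on a weak beat, so it is unaccented.

Unaccented escape tone.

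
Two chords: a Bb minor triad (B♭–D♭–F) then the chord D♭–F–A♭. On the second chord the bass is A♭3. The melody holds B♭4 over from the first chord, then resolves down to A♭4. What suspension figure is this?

9–8 suspension.

At the second chord the bass is A♭3. The suspended B♭4 lies a ninth above the bass; after resolving down by step to A♭4, the interval above the bass becomes an octave.
Suspension figures are named by those two intervals: 9–8.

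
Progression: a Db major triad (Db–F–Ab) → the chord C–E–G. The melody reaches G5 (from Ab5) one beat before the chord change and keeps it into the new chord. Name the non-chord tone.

The harmony at that moment is Db major triad (Db, F, Ab); G5 is not a chord tone.
It is approached by step down from Ab5 and then sustained as the same pitch into the next harmony.
Arriving early and becoming a chord tone when the harmony changes — an anticipation.

G5 is an anticipation.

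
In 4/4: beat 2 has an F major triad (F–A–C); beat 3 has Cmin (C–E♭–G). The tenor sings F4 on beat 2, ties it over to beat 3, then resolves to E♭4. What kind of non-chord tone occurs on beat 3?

Suspension.

The harmony at that moment is C minor triad (C, E♭, G); F4 is not a chord tone.
It is held over (the same pitch as the preceding F4) and left by step down to E♭4.
Held over from the previous chord and resolving down by step — a suspension.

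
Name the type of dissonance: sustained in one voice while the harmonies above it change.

Approach: none. Departure: none — a single pitch is sustained while the chords change around it, passing through harmonies that do not contain it.
No melodic motion at all; the dissonance is created entirely by the moving harmonies against the stationary note — a pedal tone (pedal point).

Pedal tone.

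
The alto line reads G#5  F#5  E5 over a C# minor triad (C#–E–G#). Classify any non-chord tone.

The harmony at that moment is C# minor triad (C#, E, G#); F#5 is not a chord tone.
It is approached by step down from G#5 and left by step down to E5.
Step in, step out in the same direction — a passing tone.

F#5 is a passing tone.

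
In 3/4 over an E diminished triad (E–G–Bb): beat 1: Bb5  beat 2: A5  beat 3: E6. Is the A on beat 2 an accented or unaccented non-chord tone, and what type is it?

The harmony at that moment is E diminished triad (E, G, Bb); A5 is not a chord tone.
It is approached by step down from Bb5 and left by leap up to E6.
Step in, leap out — an escape tone.
It falls on a weak beat, so it is unaccented.

Unaccented escape tone.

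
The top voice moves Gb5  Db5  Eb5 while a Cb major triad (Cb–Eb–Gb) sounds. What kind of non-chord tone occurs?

The harmony at that moment is Cb major triad (Cb, Eb, Gb); Db5 is not a chord tone.
It is approached by leap down from Gb5 and left by step up to Eb5.
Leap in, step out — an appoggiatura.

Db5 is an appoggiatura.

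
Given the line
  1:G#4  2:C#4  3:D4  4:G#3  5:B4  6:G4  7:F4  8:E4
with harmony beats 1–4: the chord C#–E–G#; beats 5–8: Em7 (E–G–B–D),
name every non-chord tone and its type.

D4 (beat 3) — escape tone; F4 (beat 7) — passing tone.

The harmony at that moment is C# minor triad (C#, E, G#); D4 is not a chord tone.
It is approached by step up from C#4 and left by leap down to G#3.
Step in, leap out — an escape tone.
The harmony at that moment is E minor seventh chord (E, G, B, D); F4 is not a chord tone.
It is approached by step down from G4 and left by step down to E4.
Step in, step out in the same direction — a passing tone.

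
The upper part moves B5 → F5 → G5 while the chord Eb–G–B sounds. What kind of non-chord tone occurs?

F5 is an appoggiatura.

The harmony at that moment is Eb augmented triad (Eb, G, B); F5 is not a chord tone.
It is approached by leap down from B5 and left by step up to G5.
Leap in, step out — an appoggiatura.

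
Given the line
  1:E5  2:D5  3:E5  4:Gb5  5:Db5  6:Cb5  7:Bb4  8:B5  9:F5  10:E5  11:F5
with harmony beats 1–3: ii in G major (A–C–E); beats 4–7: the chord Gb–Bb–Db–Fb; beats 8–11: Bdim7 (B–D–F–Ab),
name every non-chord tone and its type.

The harmony at that moment is A minor triad (A, C, E); D5 is not a chord tone.
It is approached by step down from E5 and left by step up to E5.
Step away and step back to the same note — a neighbor tone (lower neighbor).
The harmony at that moment is Gb dominant seventh chord (Gb, Bb, Db, Fb); Cb5 is not a chord tone.
It is approached by step down from Db5 and left by step down to Bb4.
Step in, step out in the same direction — a passing tone.
The harmony at that moment is B diminished seventh chord (B, D, F, Ab); E5 is not a chord tone.
It is approached by step down from F5 and left by step up to F5.
Step away and step back to the same note — a neighbor tone (lower neighbor).

D5 (beat 2) — neighbor tone; Cb5 (beat 6) — passing tone; E5 (beat 10) — neighbor tone.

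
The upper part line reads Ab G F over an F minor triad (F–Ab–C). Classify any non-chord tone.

The harmony at that moment is F minor triad (F, Ab, C); G is not a chord tone.
It is approached by step down from Ab and left by step down to F.
Step in, step out in the same direction — a passing tone.

G is a passing tone.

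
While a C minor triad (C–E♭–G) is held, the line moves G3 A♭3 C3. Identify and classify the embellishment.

A♭3 is an escape tone.

The harmony at that moment is C minor triad (C, E♭, G); A♭3 is not a chord tone.
It is approached by step up from G3 and left by leap down to C3.
Step in, leap out — an escape tone.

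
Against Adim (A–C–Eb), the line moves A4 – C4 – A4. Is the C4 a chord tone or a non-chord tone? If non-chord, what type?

Chord tone (the third of A diminished triad).

A diminished triad contains A, C, Eb; C is the third, so it is a chord tone.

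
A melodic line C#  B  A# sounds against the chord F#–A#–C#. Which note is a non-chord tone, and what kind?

The harmony at that moment is F# major triad (F#, A#, C#); B is not a chord tone.
It is approached by step down from C# and left by step down to A#.
Step in, step out in the same direction — a passing tone.

B is a passing tone.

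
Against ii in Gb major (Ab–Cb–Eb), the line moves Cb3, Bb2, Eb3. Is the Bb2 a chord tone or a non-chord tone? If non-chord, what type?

The harmony at that moment is Ab minor triad (Ab, Cb, Eb); Bb2 is not a chord tone.
It is approached by step down from Cb3 and left by leap up to Eb3.
Step in, leap out — an escape tone.

Non-chord tone — an escape tone.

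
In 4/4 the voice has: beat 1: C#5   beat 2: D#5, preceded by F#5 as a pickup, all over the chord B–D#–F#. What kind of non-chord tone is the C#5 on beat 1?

The harmony at that moment is B major triad (B, D#, F#); C#5 is not a chord tone.
It is approached by leap down from F#5 and left by step up to D#5.
Leap in, step out, metrically accented — an appoggiatura.

Appoggiatura.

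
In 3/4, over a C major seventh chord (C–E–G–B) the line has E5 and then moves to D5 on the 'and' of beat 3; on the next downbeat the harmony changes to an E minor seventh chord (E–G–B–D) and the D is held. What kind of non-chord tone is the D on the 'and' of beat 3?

Anticipation.

The harmony at that moment is C major seventh chord (C, E, G, B); D5 is not a chord tone.
It is approached by step down from E5 and then sustained as the same pitch into the next harmony.
Arriving early and becoming a chord tone when the harmony changes — an anticipation.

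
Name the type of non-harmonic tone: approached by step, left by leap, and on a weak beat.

Escape tone.

Approach: by step. Departure: by leap. Metric position: weak.
Step in, leap out, from a weak position — an escape tone (échappée). (It is the mirror image of the appoggiatura, which leaps in and steps out on a strong beat.)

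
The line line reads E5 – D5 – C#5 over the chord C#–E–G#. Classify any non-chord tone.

D5 is a passing tone.

The harmony at that moment is C# minor triad (C#, E, G#); D5 is not a chord tone.
It is approached by step down from E5 and left by step down to C#5.
Step in, step out in the same direction — a passing tone.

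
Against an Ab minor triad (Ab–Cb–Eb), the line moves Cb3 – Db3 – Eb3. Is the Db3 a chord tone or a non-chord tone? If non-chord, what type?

Non-chord tone — a passing tone.

The harmony at that moment is Ab minor triad (Ab, Cb, Eb); Db3 is not a chord tone.
It is approached by step up from Cb3 and left by step up to Eb3.
Step in, step out in the same direction — a passing tone.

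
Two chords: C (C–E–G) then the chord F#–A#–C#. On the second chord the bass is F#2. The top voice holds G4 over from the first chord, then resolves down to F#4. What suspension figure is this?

9–8 suspension.

At the second chord the bass is F#2. The suspended G4 lies a ninth above the bass; after resolving down by step to F#4, the interval above the bass becomes an octave.
Suspension figures are named by those two intervals: 9–8.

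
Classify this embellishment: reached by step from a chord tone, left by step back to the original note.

Neighbor tone.

Approach: by step. Departure: by step in the opposite direction, back to the starting pitch.
Stepwise on both sides but reversing to return to the same chord tone — a neighbor tone. (Had it continued onward in the same direction it would be a passing tone instead.)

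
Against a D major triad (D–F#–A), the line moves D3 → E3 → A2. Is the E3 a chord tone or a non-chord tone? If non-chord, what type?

Non-chord tone — an escape tone.

The harmony at that moment is D major triad (D, F#, A); E3 is not a chord tone.
It is approached by step up from D3 and left by leap down to A2.
Step in, leap out — an escape tone.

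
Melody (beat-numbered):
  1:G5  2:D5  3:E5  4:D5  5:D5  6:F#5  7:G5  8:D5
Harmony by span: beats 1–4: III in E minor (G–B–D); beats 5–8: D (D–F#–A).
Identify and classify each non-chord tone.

E5 (beat 3) — neighbor tone; G5 (beat 7) — escape tone.

The harmony at that moment is G major triad (G, B, D); E5 is not a chord tone.
It is approached by step up from D5 and left by step down to D5.
Step away and step back to the same note — a neighbor tone (upper neighbor).
The harmony at that moment is D major triad (D, F#, A); G5 is not a chord tone.
It is approached by step up from F#5 and left by leap down to D5.
Step in, leap out — an escape tone.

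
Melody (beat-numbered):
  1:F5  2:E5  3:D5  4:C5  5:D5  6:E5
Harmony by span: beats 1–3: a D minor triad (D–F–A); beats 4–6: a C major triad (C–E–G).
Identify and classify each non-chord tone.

The harmony at that moment is D minor triad (D, F, A); E5 is not a chord tone.
It is approached by step down from F5 and left by step down to D5.
Step in, step out in the same direction — a passing tone.
The harmony at that moment is C major triad (C, E, G); D5 is not a chord tone.
It is approached by step up from C5 and left by step up to E5.
Step in, step out in the same direction — a passing tone.

E5 (beat 2) — passing tone; D5 (beat 5) — passing tone.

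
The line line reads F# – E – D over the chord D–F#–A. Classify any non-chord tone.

E is a passing tone.

The harmony at that moment is D major triad (D, F#, A); E is not a chord tone.
It is approached by step down from F# and left by step down to D.
Step in, step out in the same direction — a passing tone.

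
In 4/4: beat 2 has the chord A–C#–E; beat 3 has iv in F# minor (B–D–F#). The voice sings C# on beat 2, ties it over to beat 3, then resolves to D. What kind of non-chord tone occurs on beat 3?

Retardation.

The harmony at that moment is B minor triad (B, D, F#); C# is not a chord tone.
It is held over (the same pitch as the preceding C#) and left by step up to D.
Held over from the previous chord and resolving up by step — a retardation.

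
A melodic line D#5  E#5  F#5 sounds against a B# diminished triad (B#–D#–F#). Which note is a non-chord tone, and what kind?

E#5 is a passing tone.

The harmony at that moment is B# diminished triad (B#, D#, F#); E#5 is not a chord tone.
It is approached by step up from D#5 and left by step up to F#5.
Step in, step out in the same direction — a passing tone.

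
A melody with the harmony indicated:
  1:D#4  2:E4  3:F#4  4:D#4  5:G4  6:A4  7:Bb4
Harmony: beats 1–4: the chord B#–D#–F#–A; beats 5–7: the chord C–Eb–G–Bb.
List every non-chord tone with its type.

The harmony at that moment is B# diminished seventh chord (B#, D#, F#, A); E4 is not a chord tone.
It is approached by step up from D#4 and left by step up to F#4.
Step in, step out in the same direction — a passing tone.
The harmony at that moment is C minor seventh chord (C, Eb, G, Bb); A4 is not a chord tone.
It is approached by step up from G4 and left by step up to Bb4.
Step in, step out in the same direction — a passing tone.

E4 (beat 2) — passing tone; A4 (beat 6) — passing tone.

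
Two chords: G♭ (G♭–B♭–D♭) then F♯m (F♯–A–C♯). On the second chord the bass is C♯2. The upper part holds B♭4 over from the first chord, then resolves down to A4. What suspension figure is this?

7–6 suspension.

At the second chord the bass is C♯2. The suspended B♭4 lies a seventh above the bass; after resolving down by step to A4, the interval above the bass becomes a sixth.
Suspension figures are named by those two intervals: 7–6.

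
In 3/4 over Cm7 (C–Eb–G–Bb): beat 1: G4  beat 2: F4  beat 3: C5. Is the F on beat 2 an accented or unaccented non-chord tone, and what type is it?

Unaccented escape tone.

The harmony at that moment is C minor seventh chord (C, Eb, G, Bb); F4 is not a chord tone.
It is approached by step down from G4 and left by leap up to C5.
Step in, leap out — an escape tone.
It falls on a weak beat, so it is unaccented.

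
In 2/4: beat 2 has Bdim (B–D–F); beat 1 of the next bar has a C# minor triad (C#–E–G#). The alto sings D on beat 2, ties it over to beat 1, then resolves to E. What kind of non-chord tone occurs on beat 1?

Retardation.

The harmony at that moment is C# minor triad (C#, E, G#); D is not a chord tone.
It is held over (the same pitch as the preceding D) and left by step up to E.
Held over from the previous chord and resolving up by step — a retardation.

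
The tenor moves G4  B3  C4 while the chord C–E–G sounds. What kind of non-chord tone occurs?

B3 is an appoggiatura.

The harmony at that moment is C major triad (C, E, G); B3 is not a chord tone.
It is approached by leap down from G4 and left by step up to C4.
Leap in, step out — an appoggiatura.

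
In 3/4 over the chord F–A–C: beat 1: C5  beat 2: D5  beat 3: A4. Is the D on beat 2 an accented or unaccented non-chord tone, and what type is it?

The harmony at that moment is F major triad (F, A, C); D5 is not a chord tone.
It is approached by step up from C5 and left by leap down to A4.
Step in, leap out — an escape tone.
It falls on a weak beat, so it is unaccented.

Unaccented escape tone.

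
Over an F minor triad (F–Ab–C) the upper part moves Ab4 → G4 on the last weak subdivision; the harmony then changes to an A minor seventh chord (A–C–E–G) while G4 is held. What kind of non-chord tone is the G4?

The harmony at that moment is F minor triad (F, Ab, C); G4 is not a chord tone.
It is approached by step down from Ab4 and then sustained as the same pitch into the next harmony.
Arriving early and becoming a chord tone when the harmony changes — an anticipation.

G4 is an anticipation.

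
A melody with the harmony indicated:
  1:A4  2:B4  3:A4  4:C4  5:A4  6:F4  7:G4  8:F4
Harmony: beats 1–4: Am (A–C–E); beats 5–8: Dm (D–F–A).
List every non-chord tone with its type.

The harmony at that moment is A minor triad (A, C, E); B4 is not a chord tone.
It is approached by step up from A4 and left by step down to A4.
Step away and step back to the same note — a neighbor tone (upper neighbor).
The harmony at that moment is D minor triad (D, F, A); G4 is not a chord tone.
It is approached by step up from F4 and left by step down to F4.
Step away and step back to the same note — a neighbor tone (upper neighbor).

B4 (beat 2) — neighbor tone; G4 (beat 7) — neighbor tone.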